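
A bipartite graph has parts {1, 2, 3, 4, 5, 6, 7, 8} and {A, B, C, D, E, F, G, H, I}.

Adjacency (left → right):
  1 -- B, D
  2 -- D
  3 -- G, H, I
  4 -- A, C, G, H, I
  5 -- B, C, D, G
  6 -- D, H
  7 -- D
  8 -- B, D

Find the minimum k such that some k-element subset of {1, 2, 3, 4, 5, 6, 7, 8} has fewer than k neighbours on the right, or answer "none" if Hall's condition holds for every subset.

2

Take S = {2, 7}. Its neighbourhood is {D}, so |N(S)| = 1 < |S| = 2.
No single vertex violates Hall's condition since each has at least one neighbour, so 2 is the minimum.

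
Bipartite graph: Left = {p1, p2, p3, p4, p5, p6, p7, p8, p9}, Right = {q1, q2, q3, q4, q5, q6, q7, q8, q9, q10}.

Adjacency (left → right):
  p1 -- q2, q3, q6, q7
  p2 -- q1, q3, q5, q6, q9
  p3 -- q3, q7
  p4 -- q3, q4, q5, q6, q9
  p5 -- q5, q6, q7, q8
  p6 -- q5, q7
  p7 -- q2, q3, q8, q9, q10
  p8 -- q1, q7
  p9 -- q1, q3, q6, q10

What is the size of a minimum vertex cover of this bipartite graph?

{p1, p2, p3, p4, p5, p6, p7, p8, p9} is a vertex cover of size 9: every edge has an endpoint in this set.
No smaller cover exists because p1–q2, p2–q1, p3–q3, p4–q9, p5–q8, p6–q5, p7–q10, p8–q7, p9–q6 is a matching of size 9, and a cover must include an endpoint of each of these disjoint edges (König's theorem).

9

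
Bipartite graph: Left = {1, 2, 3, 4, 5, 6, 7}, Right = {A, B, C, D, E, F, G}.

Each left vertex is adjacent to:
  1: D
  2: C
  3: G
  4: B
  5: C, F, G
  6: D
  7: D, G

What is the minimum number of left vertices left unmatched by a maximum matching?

For example, pair 1–D, 2–C, 3–G, 4–B, 5–F.
The set {1, 3, 6, 7} has only 2 neighbours ({D, G}), so by Hall's theorem at most 5 of the 7 left vertices can be matched.
That matches 5 of the 7, leaving 2 unmatched; no matching can do better.

2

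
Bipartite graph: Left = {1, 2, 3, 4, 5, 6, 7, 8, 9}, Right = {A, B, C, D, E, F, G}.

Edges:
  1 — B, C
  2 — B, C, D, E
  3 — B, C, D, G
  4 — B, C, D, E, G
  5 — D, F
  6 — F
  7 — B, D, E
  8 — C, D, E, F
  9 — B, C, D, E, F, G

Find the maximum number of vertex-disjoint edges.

6

A valid assignment of size 6: 1–C, 2–E, 3–B, 4–G, 5–D, 6–F.
The set {1, 2, 3, 4, 5, 6, 7, 8, 9} has only 6 neighbours ({B, C, D, E, F, G}), so by Hall's theorem at most 6 of the 9 left vertices can be matched.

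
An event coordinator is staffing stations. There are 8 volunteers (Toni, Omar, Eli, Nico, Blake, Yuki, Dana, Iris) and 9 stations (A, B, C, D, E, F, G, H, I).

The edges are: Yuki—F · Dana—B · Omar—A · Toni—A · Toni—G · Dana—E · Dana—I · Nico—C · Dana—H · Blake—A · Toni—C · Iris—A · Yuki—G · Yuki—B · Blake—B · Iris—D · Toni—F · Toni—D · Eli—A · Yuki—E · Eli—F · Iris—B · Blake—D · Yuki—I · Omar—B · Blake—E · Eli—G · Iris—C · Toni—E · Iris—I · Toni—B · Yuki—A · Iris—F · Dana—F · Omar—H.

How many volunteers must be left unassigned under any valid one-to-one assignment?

For example, pair Toni→G, Omar→B, Eli→F, Nico→C, Blake→D, Yuki→E, Dana→H, Iris→A.
This saturates every volunteer, so 8 is the maximum.
That matches 8 of the 8, leaving 0 unmatched; no matching can do better.

0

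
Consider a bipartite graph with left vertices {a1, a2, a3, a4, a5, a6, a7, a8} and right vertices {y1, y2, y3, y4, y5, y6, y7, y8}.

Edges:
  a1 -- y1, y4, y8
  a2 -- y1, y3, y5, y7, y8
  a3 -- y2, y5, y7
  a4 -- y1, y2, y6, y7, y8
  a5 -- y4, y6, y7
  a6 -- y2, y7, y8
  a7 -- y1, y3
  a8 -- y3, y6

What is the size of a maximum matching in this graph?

8

A valid assignment of size 8: a1–y4, a2–y5, a3–y2, a4–y6, a5–y7, a6–y8, a7–y1, a8–y3.
All 8 left vertices are matched, so no larger matching exists.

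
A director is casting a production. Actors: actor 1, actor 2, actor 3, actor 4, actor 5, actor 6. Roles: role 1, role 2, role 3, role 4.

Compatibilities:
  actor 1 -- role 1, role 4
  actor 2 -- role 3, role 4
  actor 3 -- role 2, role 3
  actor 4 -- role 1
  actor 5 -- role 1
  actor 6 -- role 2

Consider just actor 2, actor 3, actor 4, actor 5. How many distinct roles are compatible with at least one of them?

4

The union of neighbours of {actor 2, actor 3, actor 4, actor 5} is {role 1, role 2, role 3, role 4}, which has 4 elements.
Since |N(S)| = 4 ≥ |S| = 4, Hall's condition holds for this subset.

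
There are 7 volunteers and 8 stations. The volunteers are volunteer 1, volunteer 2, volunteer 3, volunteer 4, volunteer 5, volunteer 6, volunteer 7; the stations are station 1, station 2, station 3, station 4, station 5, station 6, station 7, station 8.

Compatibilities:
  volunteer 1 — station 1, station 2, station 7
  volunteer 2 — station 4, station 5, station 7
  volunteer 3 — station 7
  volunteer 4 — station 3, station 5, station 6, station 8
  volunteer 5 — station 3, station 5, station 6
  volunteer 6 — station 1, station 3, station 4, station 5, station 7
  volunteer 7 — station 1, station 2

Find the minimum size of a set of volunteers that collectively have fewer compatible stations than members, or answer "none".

none

A matching saturating every volunteer exists, for instance volunteer 1→station 1, volunteer 2→station 4, volunteer 3→station 7, volunteer 4→station 8, volunteer 5→station 5, volunteer 6→station 3, volunteer 7→station 2.
By Hall's marriage theorem, this means |N(S)| ≥ |S| for every subset S, so no violating subset exists.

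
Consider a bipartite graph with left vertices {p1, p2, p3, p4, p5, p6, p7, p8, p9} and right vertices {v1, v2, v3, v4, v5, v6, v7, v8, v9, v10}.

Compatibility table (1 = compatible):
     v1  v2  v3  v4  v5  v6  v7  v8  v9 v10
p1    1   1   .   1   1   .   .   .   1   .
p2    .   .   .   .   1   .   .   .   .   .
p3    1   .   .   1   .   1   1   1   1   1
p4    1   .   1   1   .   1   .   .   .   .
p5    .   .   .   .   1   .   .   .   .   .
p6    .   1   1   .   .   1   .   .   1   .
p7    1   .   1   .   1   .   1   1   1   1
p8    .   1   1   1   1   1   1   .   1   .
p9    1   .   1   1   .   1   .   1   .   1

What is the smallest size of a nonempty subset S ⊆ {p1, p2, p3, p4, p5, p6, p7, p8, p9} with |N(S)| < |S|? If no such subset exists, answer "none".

Take S = {p2, p5}. Its neighbourhood is {v5}, so |N(S)| = 1 < |S| = 2.
No single vertex violates Hall's condition since each has at least one neighbour, so 2 is the minimum.

2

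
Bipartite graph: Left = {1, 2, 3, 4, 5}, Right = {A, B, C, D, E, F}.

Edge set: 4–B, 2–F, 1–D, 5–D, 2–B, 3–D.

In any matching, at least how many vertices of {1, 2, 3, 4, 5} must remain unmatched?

2

For example, pair 1-D, 2-F, 4-B.
The set {1, 3, 5} has only 1 neighbour ({D}), so by Hall's theorem at most 3 of the 5 left vertices can be matched.
That matches 3 of the 5, leaving 2 unmatched; no matching can do better.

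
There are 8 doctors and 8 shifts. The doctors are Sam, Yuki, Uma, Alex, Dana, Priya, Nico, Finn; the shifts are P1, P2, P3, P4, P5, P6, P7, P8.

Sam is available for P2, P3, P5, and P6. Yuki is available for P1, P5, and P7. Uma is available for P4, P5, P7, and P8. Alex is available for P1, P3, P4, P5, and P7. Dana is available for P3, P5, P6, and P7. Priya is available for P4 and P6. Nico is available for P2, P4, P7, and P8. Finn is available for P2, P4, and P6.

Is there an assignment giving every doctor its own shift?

One maximum matching: Sam→P2, Yuki→P5, Uma→P7, Alex→P1, Dana→P3, Priya→P4, Nico→P8, Finn→P6.
Every doctor is matched, so this is a perfect matching.

Yes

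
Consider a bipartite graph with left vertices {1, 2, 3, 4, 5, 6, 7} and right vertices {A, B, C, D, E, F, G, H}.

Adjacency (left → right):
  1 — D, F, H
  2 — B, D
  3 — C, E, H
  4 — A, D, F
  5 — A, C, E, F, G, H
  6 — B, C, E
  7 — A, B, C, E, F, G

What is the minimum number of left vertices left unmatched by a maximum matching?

0

A valid assignment of size 7: 1→D, 2→B, 3→C, 4→F, 5→A, 6→E, 7→G.
All 7 left vertices are matched, so no larger matching exists.
That matches 7 of the 7, leaving 0 unmatched; no matching can do better.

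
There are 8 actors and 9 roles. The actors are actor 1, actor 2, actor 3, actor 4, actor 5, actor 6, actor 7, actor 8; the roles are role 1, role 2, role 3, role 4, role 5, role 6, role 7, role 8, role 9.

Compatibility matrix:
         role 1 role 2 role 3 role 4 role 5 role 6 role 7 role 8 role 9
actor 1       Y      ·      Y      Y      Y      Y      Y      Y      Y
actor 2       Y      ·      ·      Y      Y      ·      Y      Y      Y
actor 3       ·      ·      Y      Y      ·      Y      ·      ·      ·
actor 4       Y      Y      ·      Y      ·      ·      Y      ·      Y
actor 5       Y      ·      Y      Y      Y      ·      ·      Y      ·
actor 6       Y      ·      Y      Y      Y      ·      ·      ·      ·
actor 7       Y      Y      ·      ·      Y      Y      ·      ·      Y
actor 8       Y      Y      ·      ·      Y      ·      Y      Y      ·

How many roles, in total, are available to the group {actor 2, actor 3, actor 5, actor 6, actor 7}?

The union of neighbours of {actor 2, actor 3, actor 5, actor 6, actor 7} is {role 1, role 2, role 3, role 4, role 5, role 6, role 7, role 8, role 9}, which has 9 elements.
Since |N(S)| = 9 ≥ |S| = 5, Hall's condition holds for this subset.

9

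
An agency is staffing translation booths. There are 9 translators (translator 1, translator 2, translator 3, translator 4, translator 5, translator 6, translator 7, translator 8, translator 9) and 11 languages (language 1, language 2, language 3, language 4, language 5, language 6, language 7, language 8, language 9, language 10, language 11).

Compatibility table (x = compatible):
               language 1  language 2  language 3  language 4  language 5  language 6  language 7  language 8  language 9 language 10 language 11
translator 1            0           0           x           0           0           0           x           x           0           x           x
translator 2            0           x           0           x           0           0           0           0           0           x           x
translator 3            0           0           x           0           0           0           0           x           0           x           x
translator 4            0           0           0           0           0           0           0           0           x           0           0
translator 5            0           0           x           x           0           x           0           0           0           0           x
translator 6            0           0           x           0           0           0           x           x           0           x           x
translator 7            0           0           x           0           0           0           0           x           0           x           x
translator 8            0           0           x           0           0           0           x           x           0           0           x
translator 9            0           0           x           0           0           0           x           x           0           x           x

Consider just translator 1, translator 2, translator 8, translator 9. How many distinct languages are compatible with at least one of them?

The union of neighbours of {translator 1, translator 2, translator 8, translator 9} is {language 2, language 3, language 4, language 7, language 8, language 10, language 11}, which has 7 elements.
Since |N(S)| = 7 ≥ |S| = 4, Hall's condition holds for this subset.

7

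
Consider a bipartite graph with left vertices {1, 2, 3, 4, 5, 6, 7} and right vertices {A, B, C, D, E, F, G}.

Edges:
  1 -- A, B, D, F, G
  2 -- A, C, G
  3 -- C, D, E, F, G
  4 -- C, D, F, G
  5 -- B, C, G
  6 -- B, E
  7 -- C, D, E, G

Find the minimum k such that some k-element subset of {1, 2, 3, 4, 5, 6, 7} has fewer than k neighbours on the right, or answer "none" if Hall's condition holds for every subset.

A matching saturating every left vertex exists, for instance 1→F, 2→A, 3→G, 4→D, 5→C, 6→B, 7→E.
By Hall's marriage theorem, this means |N(S)| ≥ |S| for every subset S, so no violating subset exists.

none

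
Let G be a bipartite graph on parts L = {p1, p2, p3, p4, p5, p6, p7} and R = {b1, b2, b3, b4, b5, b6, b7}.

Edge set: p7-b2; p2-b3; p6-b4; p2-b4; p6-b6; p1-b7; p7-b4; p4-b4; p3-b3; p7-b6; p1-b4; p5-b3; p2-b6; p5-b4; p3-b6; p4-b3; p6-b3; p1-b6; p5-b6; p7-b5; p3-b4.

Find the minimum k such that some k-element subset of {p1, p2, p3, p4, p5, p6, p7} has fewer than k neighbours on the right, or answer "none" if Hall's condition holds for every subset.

4

Take S = {p2, p3, p4, p5}. Its neighbourhood is {b3, b4, b6}, so |N(S)| = 3 < |S| = 4.
Every subset of size less than 4 has at least as many neighbours as members, so 4 is the minimum.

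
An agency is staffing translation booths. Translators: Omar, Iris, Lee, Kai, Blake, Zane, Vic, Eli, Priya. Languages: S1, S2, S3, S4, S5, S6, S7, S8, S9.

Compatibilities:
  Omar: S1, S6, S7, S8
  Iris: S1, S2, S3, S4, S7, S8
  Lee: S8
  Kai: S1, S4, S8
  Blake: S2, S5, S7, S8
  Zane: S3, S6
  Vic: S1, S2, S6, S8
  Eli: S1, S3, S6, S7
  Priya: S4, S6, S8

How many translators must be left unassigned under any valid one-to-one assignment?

One maximum matching: Omar-S7, Iris-S2, Lee-S8, Kai-S4, Blake-S5, Zane-S3, Vic-S1, Eli-S6.
The set {Omar, Iris, Lee, Kai, Zane, Vic, Eli, Priya} has only 7 neighbours ({S1, S2, S3, S4, S6, S7, S8}), so by Hall's theorem at most 8 of the 9 translators can be matched.
That matches 8 of the 9, leaving 1 unmatched; no matching can do better.

1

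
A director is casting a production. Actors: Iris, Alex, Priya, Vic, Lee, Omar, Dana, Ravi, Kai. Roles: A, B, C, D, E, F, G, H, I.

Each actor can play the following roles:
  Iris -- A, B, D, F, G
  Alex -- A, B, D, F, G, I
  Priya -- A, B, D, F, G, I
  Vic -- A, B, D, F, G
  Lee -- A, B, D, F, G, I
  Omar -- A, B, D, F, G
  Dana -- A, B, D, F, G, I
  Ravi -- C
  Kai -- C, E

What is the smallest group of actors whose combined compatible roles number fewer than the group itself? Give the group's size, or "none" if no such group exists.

Take S = {Iris, Alex, Priya, Vic, Lee, Omar, Dana}. Its neighbourhood is {A, B, D, F, G, I}, so |N(S)| = 6 < |S| = 7.
Every subset of size less than 7 has at least as many neighbours as members, so 7 is the minimum.

7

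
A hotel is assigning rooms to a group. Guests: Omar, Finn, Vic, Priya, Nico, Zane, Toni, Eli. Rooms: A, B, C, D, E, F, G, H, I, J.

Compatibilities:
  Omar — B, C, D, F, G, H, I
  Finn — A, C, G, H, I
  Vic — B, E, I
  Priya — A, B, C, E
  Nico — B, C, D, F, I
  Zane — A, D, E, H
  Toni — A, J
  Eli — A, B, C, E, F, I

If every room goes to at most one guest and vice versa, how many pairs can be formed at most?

A valid assignment of size 8: Omar→H, Finn→G, Vic→I, Priya→B, Nico→F, Zane→E, Toni→J, Eli→A.
This saturates every guest, so 8 is the maximum.

8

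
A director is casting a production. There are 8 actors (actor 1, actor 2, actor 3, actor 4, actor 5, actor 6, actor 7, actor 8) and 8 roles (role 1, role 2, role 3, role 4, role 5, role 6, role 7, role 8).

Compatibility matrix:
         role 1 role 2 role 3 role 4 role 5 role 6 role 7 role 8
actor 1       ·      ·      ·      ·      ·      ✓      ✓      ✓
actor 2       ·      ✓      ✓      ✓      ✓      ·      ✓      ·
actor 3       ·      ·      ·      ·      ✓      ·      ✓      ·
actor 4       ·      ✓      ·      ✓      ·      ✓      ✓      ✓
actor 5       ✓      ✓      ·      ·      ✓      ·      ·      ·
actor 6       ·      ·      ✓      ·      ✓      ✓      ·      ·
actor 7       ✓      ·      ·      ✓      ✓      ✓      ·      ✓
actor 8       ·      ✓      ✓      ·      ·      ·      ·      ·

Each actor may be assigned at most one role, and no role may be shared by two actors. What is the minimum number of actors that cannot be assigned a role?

0

For example, pair actor 1–role 8, actor 2–role 7, actor 3–role 5, actor 4–role 2, actor 5–role 1, actor 6–role 6, actor 7–role 4, actor 8–role 3.
This saturates every actor, so 8 is the maximum.
That matches 8 of the 8, leaving 0 unmatched; no matching can do better.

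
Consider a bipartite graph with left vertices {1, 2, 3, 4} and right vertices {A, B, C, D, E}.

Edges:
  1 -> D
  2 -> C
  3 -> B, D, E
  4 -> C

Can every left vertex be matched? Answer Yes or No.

The set {2, 4} has only 1 neighbour ({C}), so by Hall's theorem at most 3 of the 4 left vertices can be matched.
Hence no matching covers every left vertex.

No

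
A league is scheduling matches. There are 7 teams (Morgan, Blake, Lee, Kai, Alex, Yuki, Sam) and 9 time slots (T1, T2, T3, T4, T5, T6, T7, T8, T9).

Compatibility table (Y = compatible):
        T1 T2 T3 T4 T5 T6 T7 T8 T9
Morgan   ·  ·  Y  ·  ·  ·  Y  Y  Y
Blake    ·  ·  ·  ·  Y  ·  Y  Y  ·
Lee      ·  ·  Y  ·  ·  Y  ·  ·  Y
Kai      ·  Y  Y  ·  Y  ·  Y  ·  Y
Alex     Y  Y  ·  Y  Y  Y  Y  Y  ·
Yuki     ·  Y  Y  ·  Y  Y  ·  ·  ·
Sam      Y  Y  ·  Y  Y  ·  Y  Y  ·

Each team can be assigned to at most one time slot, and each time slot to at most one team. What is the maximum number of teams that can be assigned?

7

One maximum matching: Morgan–T3, Blake–T8, Lee–T9, Kai–T5, Alex–T4, Yuki–T6, Sam–T7.
All 7 teams are matched, so no larger matching exists.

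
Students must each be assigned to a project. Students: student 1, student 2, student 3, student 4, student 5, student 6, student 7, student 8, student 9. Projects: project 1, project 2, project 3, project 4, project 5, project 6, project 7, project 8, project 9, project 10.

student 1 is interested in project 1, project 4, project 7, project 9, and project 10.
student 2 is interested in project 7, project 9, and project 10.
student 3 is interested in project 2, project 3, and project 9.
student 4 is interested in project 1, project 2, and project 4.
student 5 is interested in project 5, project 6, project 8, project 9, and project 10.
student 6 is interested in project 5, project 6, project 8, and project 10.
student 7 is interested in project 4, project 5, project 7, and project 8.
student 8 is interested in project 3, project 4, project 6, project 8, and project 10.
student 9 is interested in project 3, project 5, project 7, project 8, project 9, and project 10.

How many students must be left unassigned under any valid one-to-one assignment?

For example, pair student 1–project 4, student 2–project 7, student 3–project 3, student 4–project 1, student 5–project 6, student 6–project 8, student 7–project 5, student 8–project 10, student 9–project 9.
All 9 students are matched, so no larger matching exists.
That matches 9 of the 9, leaving 0 unmatched; no matching can do better.

0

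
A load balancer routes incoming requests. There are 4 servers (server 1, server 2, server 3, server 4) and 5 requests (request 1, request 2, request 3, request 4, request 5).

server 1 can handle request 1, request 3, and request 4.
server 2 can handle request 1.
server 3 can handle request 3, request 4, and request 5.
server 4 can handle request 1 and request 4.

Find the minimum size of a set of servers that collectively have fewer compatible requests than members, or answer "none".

none

A matching saturating every server exists, for instance server 1→request 3, server 2→request 1, server 3→request 5, server 4→request 4.
By Hall's marriage theorem, this means |N(S)| ≥ |S| for every subset S, so no violating subset exists.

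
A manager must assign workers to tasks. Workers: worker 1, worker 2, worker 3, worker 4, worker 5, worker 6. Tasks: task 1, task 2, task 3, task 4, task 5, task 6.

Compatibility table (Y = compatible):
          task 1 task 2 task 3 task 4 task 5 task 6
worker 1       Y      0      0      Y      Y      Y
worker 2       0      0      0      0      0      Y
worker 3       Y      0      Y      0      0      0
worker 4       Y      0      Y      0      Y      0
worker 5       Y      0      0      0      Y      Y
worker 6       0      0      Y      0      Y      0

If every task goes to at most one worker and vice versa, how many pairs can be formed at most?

5

A valid assignment of size 5: worker 1–task 4, worker 2–task 6, worker 3–task 3, worker 4–task 5, worker 5–task 1.
The set {worker 2, worker 3, worker 4, worker 5, worker 6} has only 4 neighbours ({task 1, task 3, task 5, task 6}), so by Hall's theorem at most 5 of the 6 workers can be matched.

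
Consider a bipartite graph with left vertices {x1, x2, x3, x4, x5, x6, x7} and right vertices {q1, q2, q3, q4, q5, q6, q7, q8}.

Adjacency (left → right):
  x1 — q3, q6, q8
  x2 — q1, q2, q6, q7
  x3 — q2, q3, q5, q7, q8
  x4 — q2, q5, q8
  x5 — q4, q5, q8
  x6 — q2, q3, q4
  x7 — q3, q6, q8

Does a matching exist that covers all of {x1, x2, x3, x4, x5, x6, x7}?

Yes

One maximum matching: x1–q3, x2–q2, x3–q7, x4–q8, x5–q5, x6–q4, x7–q6.
All 7 left vertices are covered.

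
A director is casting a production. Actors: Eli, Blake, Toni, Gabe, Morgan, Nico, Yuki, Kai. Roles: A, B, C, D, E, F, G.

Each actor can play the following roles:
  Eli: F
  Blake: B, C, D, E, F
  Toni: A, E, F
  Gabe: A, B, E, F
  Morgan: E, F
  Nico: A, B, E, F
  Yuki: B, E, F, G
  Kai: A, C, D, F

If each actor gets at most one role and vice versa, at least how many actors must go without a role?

1

A valid assignment of size 7: Eli–F, Blake–D, Toni–A, Gabe–B, Morgan–E, Yuki–G, Kai–C.
The set {Eli, Toni, Gabe, Morgan, Nico} has only 4 neighbours ({A, B, E, F}), so by Hall's theorem at most 7 of the 8 actors can be matched.
That matches 7 of the 8, leaving 1 unmatched; no matching can do better.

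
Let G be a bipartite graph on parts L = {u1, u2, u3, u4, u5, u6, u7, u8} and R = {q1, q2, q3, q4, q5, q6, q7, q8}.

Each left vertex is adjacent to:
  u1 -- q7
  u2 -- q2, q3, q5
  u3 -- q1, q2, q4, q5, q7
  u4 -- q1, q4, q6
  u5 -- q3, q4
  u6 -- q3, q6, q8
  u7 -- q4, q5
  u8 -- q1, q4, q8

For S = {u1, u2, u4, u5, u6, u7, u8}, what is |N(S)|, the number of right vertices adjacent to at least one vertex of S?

8

The union of neighbours of {u1, u2, u4, u5, u6, u7, u8} is {q1, q2, q3, q4, q5, q6, q7, q8}, which has 8 elements.
Since |N(S)| = 8 ≥ |S| = 7, Hall's condition holds for this subset.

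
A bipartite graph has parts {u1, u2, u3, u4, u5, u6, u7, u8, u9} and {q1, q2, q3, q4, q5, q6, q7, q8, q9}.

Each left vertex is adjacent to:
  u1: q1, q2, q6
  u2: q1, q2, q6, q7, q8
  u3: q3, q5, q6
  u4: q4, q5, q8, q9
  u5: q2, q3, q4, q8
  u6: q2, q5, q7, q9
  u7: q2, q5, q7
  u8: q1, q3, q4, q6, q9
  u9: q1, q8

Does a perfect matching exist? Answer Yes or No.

Yes

For example, pair u1→q1, u2→q6, u3→q3, u4→q5, u5→q4, u6→q2, u7→q7, u8→q9, u9→q8.
All 9 left vertices are covered.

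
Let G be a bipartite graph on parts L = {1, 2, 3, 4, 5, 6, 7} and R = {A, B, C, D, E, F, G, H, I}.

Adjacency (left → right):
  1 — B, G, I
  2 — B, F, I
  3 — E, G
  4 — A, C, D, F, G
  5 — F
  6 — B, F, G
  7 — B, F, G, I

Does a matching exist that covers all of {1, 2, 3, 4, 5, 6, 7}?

The set {1, 2, 5, 6, 7} has only 4 neighbours ({B, F, G, I}), so by Hall's theorem at most 6 of the 7 left vertices can be matched.
Hence no matching covers every left vertex.

No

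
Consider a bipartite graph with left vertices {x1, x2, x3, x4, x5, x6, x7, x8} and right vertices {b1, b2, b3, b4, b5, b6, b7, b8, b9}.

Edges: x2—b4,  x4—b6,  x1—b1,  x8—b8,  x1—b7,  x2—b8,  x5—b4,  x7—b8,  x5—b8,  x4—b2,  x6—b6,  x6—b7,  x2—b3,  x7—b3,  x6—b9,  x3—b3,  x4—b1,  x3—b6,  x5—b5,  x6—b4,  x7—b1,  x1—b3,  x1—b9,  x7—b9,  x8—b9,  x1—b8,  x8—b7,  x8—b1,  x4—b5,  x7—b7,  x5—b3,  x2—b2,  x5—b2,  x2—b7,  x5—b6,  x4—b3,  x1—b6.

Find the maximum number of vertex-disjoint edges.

8

A valid assignment of size 8: x1→b7, x2→b2, x3→b6, x4→b1, x5→b5, x6→b4, x7→b3, x8→b8.
All 8 left vertices are matched, so no larger matching exists.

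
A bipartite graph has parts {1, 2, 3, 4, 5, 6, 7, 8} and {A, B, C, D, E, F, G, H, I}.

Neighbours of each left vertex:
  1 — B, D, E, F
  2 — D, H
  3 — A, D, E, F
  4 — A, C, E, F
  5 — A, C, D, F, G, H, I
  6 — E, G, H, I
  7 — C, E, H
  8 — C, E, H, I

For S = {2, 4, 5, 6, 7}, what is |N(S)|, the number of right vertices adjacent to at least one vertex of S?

8

The union of neighbours of {2, 4, 5, 6, 7} is {A, C, D, E, F, G, H, I}, which has 8 elements.
Since |N(S)| = 8 ≥ |S| = 5, Hall's condition holds for this subset.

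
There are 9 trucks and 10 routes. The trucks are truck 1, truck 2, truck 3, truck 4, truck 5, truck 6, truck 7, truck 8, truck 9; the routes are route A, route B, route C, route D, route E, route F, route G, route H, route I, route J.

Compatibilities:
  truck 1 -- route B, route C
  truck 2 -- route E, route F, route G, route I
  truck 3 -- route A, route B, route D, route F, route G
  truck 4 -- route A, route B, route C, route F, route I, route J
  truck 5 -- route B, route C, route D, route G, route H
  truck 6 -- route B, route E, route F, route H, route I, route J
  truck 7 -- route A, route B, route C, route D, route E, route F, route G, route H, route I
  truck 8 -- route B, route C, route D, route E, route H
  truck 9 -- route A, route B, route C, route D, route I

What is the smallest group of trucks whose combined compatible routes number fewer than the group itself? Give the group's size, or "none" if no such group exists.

A matching saturating every truck exists, for instance truck 1→route B, truck 2→route F, truck 3→route G, truck 4→route I, truck 5→route C, truck 6→route J, truck 7→route E, truck 8→route H, truck 9→route D.
By Hall's marriage theorem, this means |N(S)| ≥ |S| for every subset S, so no violating subset exists.

none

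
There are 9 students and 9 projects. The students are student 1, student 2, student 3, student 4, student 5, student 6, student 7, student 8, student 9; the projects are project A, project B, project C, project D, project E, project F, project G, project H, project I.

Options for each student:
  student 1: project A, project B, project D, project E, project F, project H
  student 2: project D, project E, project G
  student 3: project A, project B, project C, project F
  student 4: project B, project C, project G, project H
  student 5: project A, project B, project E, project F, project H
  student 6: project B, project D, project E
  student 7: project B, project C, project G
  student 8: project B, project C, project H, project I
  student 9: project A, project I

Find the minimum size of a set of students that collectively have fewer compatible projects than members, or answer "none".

none

A matching saturating every student exists, for instance student 1→project H, student 2→project D, student 3→project A, student 4→project B, student 5→project F, student 6→project E, student 7→project G, student 8→project C, student 9→project I.
By Hall's marriage theorem, this means |N(S)| ≥ |S| for every subset S, so no violating subset exists.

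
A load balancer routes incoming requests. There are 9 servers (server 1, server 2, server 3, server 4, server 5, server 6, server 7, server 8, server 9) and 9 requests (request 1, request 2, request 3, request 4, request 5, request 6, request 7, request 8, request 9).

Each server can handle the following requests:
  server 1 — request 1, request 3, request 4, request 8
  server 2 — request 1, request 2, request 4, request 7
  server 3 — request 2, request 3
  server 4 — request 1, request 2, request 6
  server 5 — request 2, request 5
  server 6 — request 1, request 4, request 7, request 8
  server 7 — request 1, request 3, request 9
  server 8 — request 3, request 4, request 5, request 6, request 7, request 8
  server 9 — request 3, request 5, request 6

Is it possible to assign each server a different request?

A valid assignment of size 9: server 1→request 1, server 2→request 7, server 3→request 3, server 4→request 2, server 5→request 5, server 6→request 8, server 7→request 9, server 8→request 4, server 9→request 6.
All 9 servers are covered.

Yes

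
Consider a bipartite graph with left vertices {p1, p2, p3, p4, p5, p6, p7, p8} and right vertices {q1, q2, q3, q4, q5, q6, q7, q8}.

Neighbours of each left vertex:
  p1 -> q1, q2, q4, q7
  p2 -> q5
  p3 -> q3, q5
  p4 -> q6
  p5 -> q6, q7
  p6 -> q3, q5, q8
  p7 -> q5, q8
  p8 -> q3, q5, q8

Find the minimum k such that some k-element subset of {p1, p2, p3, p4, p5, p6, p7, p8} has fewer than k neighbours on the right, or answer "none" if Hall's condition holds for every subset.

4

Take S = {p2, p3, p6, p7}. Its neighbourhood is {q3, q5, q8}, so |N(S)| = 3 < |S| = 4.
Every subset of size less than 4 has at least as many neighbours as members, so 4 is the minimum.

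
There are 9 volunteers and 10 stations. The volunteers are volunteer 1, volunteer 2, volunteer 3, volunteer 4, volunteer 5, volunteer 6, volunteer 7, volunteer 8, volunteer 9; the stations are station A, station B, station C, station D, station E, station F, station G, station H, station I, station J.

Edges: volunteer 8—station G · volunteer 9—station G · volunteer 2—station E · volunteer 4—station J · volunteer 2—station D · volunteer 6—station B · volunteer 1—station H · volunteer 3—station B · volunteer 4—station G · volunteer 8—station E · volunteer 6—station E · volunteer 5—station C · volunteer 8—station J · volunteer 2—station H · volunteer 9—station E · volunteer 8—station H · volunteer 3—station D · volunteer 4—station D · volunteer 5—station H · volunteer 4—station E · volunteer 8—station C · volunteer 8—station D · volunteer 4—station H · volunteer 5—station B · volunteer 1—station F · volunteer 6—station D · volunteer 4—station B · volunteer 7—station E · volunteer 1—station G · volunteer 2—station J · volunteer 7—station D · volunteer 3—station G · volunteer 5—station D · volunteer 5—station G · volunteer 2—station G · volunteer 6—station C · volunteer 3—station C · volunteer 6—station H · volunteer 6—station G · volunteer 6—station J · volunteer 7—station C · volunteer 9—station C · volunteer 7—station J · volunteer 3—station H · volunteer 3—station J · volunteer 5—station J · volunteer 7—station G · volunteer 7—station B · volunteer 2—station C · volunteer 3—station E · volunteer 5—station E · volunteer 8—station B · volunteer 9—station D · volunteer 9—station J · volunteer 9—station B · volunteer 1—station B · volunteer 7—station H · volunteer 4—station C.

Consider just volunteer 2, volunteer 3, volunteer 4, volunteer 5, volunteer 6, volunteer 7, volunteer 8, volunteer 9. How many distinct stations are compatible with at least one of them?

7

The union of neighbours of {volunteer 2, volunteer 3, volunteer 4, volunteer 5, volunteer 6, volunteer 7, volunteer 8, volunteer 9} is {station B, station C, station D, station E, station G, station H, station J}, which has 7 elements.
Since |N(S)| = 7 < |S| = 8, Hall's condition fails for this subset.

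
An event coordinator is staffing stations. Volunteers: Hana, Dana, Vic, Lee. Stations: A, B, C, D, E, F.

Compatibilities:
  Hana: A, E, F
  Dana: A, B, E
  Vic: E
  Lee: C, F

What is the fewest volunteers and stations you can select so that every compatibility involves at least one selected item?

4

The 4 edges Hana–A, Dana–B, Vic–E, Lee–F form a matching, so any vertex cover needs at least 4 vertices (one per matched edge).
Conversely {Hana, Dana, Vic, Lee} meets every edge and has exactly 4 vertices, so 4 is optimal.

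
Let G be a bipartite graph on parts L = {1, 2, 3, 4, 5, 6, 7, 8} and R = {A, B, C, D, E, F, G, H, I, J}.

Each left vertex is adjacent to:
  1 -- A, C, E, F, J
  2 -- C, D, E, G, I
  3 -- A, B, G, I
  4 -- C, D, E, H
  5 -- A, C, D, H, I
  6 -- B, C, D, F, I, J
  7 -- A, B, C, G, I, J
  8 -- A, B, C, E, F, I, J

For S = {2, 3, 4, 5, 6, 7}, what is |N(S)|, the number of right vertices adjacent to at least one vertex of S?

10

The union of neighbours of {2, 3, 4, 5, 6, 7} is {A, B, C, D, E, F, G, H, I, J}, which has 10 elements.
Since |N(S)| = 10 ≥ |S| = 6, Hall's condition holds for this subset.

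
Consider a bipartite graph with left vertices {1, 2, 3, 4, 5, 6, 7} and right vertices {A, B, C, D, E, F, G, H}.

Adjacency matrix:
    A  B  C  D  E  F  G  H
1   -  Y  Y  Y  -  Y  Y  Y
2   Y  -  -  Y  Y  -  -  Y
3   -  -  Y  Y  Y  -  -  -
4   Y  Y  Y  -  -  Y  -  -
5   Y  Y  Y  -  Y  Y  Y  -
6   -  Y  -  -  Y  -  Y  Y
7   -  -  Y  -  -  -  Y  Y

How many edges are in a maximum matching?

7

For example, pair 1→H, 2→D, 3→E, 4→F, 5→G, 6→B, 7→C.
This saturates every left vertex, so 7 is the maximum.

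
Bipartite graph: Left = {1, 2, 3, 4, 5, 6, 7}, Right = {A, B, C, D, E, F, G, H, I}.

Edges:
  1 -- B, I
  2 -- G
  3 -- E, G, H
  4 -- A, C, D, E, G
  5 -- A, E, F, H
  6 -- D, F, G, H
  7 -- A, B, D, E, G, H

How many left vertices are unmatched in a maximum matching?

For example, pair 1→B, 2→G, 3→H, 4→E, 5→F, 6→D, 7→A.
This saturates every left vertex, so 7 is the maximum.
That matches 7 of the 7, leaving 0 unmatched; no matching can do better.

0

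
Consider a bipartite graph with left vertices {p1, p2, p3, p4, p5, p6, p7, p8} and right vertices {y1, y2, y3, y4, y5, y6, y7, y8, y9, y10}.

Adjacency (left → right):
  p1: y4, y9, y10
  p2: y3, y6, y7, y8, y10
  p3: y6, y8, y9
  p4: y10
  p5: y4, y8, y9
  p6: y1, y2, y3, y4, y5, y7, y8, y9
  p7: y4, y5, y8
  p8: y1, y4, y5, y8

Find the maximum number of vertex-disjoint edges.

One maximum matching: p1–y9, p2–y7, p3–y6, p4–y10, p5–y4, p6–y3, p7–y8, p8–y1.
All 8 left vertices are matched, so no larger matching exists.

8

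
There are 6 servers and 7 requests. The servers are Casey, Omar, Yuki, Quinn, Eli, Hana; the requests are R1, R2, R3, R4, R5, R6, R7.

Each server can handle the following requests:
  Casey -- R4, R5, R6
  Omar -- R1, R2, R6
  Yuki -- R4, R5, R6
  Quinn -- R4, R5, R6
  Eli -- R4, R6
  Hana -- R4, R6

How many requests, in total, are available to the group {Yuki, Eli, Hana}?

The union of neighbours of {Yuki, Eli, Hana} is {R4, R5, R6}, which has 3 elements.
Since |N(S)| = 3 ≥ |S| = 3, Hall's condition holds for this subset.

3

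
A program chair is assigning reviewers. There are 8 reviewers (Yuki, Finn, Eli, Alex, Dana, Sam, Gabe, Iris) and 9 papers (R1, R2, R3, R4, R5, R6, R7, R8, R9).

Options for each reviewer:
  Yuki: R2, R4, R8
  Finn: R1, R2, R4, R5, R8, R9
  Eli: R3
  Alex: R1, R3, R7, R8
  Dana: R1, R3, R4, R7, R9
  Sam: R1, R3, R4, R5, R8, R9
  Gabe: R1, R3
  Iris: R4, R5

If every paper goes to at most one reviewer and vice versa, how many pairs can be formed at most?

8

A valid assignment of size 8: Yuki-R8, Finn-R2, Eli-R3, Alex-R7, Dana-R9, Sam-R5, Gabe-R1, Iris-R4.
This saturates every reviewer, so 8 is the maximum.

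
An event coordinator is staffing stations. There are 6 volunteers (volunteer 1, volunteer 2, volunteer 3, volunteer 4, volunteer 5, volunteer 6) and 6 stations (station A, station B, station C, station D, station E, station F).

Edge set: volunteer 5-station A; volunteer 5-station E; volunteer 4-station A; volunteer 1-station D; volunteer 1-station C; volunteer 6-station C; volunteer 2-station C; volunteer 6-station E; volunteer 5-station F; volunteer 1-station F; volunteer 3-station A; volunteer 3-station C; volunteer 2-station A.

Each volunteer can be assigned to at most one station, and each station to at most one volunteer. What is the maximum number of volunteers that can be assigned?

For example, pair volunteer 1→station D, volunteer 2→station C, volunteer 3→station A, volunteer 5→station F, volunteer 6→station E.
The set {volunteer 2, volunteer 3, volunteer 4} has only 2 neighbours ({station A, station C}), so by Hall's theorem at most 5 of the 6 volunteers can be matched.

5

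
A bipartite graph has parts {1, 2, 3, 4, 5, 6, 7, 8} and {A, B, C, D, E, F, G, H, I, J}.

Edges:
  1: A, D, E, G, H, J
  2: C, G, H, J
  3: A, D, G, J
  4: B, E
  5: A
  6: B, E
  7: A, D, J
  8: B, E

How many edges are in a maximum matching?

For example, pair 1→G, 2→C, 3→D, 4→E, 5→A, 6→B, 7→J.
The set {4, 6, 8} has only 2 neighbours ({B, E}), so by Hall's theorem at most 7 of the 8 left vertices can be matched.

7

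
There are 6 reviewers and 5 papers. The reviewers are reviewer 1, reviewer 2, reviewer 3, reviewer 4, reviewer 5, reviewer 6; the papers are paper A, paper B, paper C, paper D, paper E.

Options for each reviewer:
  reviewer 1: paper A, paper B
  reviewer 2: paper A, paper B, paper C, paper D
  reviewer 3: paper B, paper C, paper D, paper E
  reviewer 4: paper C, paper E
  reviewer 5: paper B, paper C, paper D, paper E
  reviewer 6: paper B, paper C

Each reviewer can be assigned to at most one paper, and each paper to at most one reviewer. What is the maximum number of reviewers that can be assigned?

5

One maximum matching: reviewer 1-paper A, reviewer 2-paper C, reviewer 3-paper B, reviewer 4-paper E, reviewer 5-paper D.
The set {reviewer 1, reviewer 2, reviewer 3, reviewer 4, reviewer 5, reviewer 6} has only 5 neighbours ({paper A, paper B, paper C, paper D, paper E}), so by Hall's theorem at most 5 of the 6 reviewers can be matched.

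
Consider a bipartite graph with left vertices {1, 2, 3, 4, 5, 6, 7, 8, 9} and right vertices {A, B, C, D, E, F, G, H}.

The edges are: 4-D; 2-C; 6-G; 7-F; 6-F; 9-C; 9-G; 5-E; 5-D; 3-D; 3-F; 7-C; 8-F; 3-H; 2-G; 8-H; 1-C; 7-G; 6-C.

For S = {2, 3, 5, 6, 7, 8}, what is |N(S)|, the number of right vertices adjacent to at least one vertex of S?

6

The union of neighbours of {2, 3, 5, 6, 7, 8} is {C, D, E, F, G, H}, which has 6 elements.
Since |N(S)| = 6 ≥ |S| = 6, Hall's condition holds for this subset.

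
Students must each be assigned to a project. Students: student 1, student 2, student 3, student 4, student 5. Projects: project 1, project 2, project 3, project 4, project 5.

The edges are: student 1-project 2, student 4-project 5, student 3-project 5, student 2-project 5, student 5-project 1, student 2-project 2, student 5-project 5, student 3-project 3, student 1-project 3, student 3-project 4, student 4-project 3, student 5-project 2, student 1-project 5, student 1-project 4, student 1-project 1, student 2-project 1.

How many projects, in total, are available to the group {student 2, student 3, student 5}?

5

The union of neighbours of {student 2, student 3, student 5} is {project 1, project 2, project 3, project 4, project 5}, which has 5 elements.
Since |N(S)| = 5 ≥ |S| = 3, Hall's condition holds for this subset.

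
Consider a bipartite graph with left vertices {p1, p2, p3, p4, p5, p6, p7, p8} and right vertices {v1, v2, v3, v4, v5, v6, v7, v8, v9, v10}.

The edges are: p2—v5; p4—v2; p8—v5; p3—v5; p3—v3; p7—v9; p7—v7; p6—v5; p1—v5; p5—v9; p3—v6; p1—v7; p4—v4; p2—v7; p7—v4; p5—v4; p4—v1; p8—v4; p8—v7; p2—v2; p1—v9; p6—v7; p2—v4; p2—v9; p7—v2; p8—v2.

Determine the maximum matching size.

7

For example, pair p1–v9, p2–v5, p3–v6, p4–v1, p5–v4, p6–v7, p7–v2.
The set {p1, p2, p5, p6, p7, p8} has only 5 neighbours ({v2, v4, v5, v7, v9}), so by Hall's theorem at most 7 of the 8 left vertices can be matched.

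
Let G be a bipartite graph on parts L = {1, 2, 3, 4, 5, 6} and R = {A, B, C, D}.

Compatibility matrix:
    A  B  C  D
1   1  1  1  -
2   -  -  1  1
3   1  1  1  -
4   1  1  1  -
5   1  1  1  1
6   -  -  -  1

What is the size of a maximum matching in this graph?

4

A valid assignment of size 4: 1–A, 2–D, 3–C, 4–B.
The set {1, 2, 3, 4, 5, 6} has only 4 neighbours ({A, B, C, D}), so by Hall's theorem at most 4 of the 6 left vertices can be matched.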